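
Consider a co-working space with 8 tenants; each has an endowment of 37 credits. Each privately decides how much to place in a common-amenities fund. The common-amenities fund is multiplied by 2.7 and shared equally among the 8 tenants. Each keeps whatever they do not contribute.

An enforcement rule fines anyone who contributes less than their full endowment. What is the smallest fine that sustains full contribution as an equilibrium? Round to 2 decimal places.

24.51 credits

Given the others contribute fully, the best deviation is to contribute 0 (any partial contribution still incurs the fine and gives up units whose private return 0.3375 is below 1).
Deviating from 37 to 0 saves 37 credits but forfeits the deviator's share of the drop in the common-amenities fund: 2.7/8 × 37 = 12.49.
So the deviation gain is 37 − 12.49 = 24.51, and the fine must be at least 24.51 credits to wipe it out.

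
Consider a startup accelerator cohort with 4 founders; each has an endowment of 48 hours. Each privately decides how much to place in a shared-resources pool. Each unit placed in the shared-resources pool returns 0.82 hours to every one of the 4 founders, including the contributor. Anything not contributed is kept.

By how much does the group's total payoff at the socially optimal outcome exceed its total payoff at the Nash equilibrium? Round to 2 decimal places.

The private return per contributed unit is 0.82 < 1, so contributing 0 is dominant for every player. At the Nash equilibrium everyone keeps their 48, and the group total is 4 × 48 = 192.
Each contributed unit returns 3.280 to the group as a whole (0.82 to each of 4 players), which exceeds 1, so the social optimum is full contribution: group total = 3.280 × 192 = 629.76.
Efficiency loss = 629.76 − 192 = 437.76.

437.76 hours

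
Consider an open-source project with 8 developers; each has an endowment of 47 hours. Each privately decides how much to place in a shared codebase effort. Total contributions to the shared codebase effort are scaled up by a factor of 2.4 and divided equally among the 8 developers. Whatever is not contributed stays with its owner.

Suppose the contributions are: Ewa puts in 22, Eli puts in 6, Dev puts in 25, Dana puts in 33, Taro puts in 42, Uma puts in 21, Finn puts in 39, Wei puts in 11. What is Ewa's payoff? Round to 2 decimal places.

84.70 hours

Total contributed: 22 + 6 + 25 + 33 + 42 + 21 + 39 + 11 = 199.
Each receives 2.4 × 199 / 8 = 59.70 from the shared codebase effort.
Ewa keeps 47 − 22 = 25, so Ewa's payoff is 25 + 59.70 = 84.70.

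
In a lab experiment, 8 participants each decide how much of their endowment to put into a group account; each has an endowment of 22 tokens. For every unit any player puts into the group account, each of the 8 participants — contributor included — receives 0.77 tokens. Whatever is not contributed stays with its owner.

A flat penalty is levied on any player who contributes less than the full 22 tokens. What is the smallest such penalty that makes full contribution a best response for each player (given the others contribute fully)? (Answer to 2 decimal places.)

5.06 tokens

Given the others contribute fully, the best deviation is to contribute 0 (any partial contribution still incurs the fine and gives up units whose private return 0.77 is below 1).
Deviating from 22 to 0 saves 22 tokens but forfeits the deviator's share of the drop in the group account: 0.77 × 22 = 16.94.
So the deviation gain is 22 − 16.94 = 5.06, and the fine must be at least 5.06 tokens to wipe it out.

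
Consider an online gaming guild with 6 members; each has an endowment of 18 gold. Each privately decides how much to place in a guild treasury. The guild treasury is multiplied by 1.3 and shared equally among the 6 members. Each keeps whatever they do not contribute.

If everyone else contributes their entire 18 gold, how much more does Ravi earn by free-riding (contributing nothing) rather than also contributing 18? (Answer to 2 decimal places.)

14.10 gold

Switching from a contribution of 18 to 0 lets Ravi keep an extra 18 gold, but lowers the guild treasury by 18, which costs Ravi their own share of that drop: 1.3/6 × 18 = 3.90.
Net gain = 18 − 3.90 = 14.10. The private return per contributed unit (0.2167) is below 1, so free-riding is indeed the best response regardless of what the others do.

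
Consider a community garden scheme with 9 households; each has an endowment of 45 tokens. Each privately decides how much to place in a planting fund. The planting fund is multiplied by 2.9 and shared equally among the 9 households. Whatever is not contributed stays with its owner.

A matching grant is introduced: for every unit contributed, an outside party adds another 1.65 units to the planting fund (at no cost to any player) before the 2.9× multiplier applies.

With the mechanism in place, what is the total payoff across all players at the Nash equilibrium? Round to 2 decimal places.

405.00 tokens

Even with the mechanism, each unit contributed returns only 2.9 × 2.65 / 9 = 0.8539 per unit of net cost, so contributing nothing is still dominant.
At the Nash equilibrium no one contributes; group total payoff = 9 × 45 = 405.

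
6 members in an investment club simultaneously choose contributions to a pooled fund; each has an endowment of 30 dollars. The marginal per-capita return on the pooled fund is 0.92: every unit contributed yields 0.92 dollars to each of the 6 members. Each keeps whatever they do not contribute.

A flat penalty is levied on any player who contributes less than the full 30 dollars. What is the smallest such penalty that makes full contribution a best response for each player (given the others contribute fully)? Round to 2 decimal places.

Given the others contribute fully, the best deviation is to contribute 0 (any partial contribution still incurs the fine and gives up units whose private return 0.92 is below 1).
Deviating from 30 to 0 saves 30 dollars but forfeits the deviator's share of the drop in the pooled fund: 0.92 × 30 = 27.60.
So the deviation gain is 30 − 27.60 = 2.40, and the fine must be at least 2.40 dollars to wipe it out.

2.40 dollars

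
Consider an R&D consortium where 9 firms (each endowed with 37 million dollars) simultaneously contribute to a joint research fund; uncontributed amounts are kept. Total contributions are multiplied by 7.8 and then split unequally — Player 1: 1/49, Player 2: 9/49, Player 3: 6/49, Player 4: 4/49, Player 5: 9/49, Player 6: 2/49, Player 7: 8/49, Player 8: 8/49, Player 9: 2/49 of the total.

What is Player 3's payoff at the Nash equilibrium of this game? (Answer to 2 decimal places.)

Each unit j contributes comes back to j as 7.8 × (j's share), so j prefers to contribute only if that share exceeds 1/7.8 = 0.1282; otherwise keeping the unit dominates.
Player 2, Player 5, Player 7 and Player 8 clear that bar, contributing 37 each; the remaining 5 contribute 0. Total contributed: 148.
Player 3 keeps 37 and receives 7.8 × 148 × 6/49 = 141.36 from the joint research fund, for a payoff of 178.36.

178.36 million dollars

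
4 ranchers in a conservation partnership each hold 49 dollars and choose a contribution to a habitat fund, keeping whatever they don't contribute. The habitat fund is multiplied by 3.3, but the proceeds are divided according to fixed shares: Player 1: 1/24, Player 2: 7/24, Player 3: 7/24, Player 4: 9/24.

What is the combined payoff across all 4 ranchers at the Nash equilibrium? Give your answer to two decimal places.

For player j, contributing a unit is worthwhile iff 3.3 × (j's share) ≥ 1, i.e. iff j's share is at least 0.3030.
Player 4 alone (share 9/24) is above the threshold, contributing 49; the remaining 3 contribute 0. Total contributed: 49.
The habitat fund pays out 3.3 × 49 = 161.70 in total (split across the unequal shares, but the aggregate is all that matters for the group sum).
The 3 free-riders keep 49 each, adding 147. Group total = 147 + 161.70 = 308.70.

308.70 dollars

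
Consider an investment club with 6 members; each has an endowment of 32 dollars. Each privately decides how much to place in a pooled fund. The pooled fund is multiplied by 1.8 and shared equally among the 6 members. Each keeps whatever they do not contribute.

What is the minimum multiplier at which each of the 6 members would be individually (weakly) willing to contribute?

A contributed unit returns (multiplier)/6 to its contributor.
This reaches 1 exactly when the multiplier is 6.

6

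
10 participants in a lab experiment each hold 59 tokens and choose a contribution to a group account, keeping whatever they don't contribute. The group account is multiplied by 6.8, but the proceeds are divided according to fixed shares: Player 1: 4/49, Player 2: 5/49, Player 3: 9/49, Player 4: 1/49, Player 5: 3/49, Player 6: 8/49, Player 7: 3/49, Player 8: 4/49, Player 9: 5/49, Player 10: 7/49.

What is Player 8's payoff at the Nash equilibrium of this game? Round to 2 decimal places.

124.50 tokens

Each unit j contributes comes back to j as 6.8 × (j's share), so j prefers to contribute only if that share exceeds 1/6.8 = 0.1471; otherwise keeping the unit dominates.
Player 3 and Player 6 clear that bar, contributing 59 each; the remaining 8 contribute 0. Total contributed: 118.
Player 8 keeps 59 and receives 6.8 × 118 × 4/49 = 65.50 from the group account, for a payoff of 124.50.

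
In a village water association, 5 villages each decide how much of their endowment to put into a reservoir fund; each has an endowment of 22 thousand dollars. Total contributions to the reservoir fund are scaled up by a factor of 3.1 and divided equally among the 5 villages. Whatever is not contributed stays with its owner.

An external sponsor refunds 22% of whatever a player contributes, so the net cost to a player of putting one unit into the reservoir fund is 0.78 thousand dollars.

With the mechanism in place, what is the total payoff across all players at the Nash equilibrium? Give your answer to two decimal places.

110.00 thousand dollars

With the mechanism, a contributed unit returns (3.1/5) / 0.78 = 0.7949 per unit of net cost — still below 1 — so contributing 0 remains dominant for every player.
At the Nash equilibrium no one contributes; group total payoff = 5 × 22 = 110.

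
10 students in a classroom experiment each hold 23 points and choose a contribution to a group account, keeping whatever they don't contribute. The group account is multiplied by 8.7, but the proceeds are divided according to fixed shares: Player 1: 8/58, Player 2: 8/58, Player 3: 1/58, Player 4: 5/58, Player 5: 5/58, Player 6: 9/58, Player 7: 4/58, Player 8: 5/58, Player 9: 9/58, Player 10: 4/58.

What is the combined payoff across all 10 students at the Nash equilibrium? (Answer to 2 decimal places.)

Each unit j contributes comes back to j as 8.7 × (j's share), so j prefers to contribute only if that share exceeds 1/8.7 = 0.1149; otherwise keeping the unit dominates.
The shares above 0.1149 belong to Player 1, Player 2, Player 6 and Player 9, contributing 23 each; the remaining 6 contribute 0. Total contributed: 92.
The group account pays out 8.7 × 92 = 800.40 in total (split across the unequal shares, but the aggregate is all that matters for the group sum).
The 6 free-riders keep 23 each, adding 138. Group total = 138 + 800.40 = 938.40.

938.40 points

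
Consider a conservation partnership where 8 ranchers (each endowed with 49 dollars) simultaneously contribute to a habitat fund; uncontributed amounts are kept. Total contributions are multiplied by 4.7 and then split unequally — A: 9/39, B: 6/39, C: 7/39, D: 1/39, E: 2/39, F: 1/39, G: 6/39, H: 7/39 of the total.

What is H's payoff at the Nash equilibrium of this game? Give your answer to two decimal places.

Player j's private return per contributed unit is 4.7 × (j's share). Contributing is weakly dominant for j when that share is at least 1/4.7 = 0.2128, and contributing 0 is dominant otherwise.
The only share above 0.2128 is A's 9/39, contributing 49; the remaining 7 contribute 0. Total contributed: 49.
H keeps 49 and receives 4.7 × 49 × 7/39 = 41.34 from the habitat fund, for a payoff of 90.34.

90.34 dollars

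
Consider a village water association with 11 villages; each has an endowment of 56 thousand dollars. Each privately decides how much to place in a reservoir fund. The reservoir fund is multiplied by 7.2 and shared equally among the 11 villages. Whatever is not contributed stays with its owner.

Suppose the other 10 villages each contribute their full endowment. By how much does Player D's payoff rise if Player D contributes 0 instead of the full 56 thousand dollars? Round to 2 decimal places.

Switching from a contribution of 56 to 0 lets Player D keep an extra 56 thousand dollars, but lowers the reservoir fund by 56, which costs Player D their own share of that drop: 7.2/11 × 56 = 36.65.
Net gain = 56 − 36.65 = 19.35. The private return per contributed unit (0.6545) is below 1, so free-riding is indeed the best response regardless of what the others do.

19.35 thousand dollars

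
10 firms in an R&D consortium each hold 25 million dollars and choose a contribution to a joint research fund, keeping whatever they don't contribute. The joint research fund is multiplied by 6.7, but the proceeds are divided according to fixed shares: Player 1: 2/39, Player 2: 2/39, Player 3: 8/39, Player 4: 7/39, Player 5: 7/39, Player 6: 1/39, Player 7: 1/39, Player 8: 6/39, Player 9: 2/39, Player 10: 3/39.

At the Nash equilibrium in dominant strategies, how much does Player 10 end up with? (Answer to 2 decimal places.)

A player with share s gets back 6.7·s per unit contributed, so full contribution is dominant for anyone with s > 1/6.7 = 0.1493 and zero contribution is dominant for anyone below.
Player 3, Player 4, Player 5 and Player 8 are above the threshold, contributing 25 each; the remaining 6 contribute 0. Total contributed: 100.
Player 10 keeps 25 and receives 6.7 × 100 × 3/39 = 51.54 from the joint research fund, for a payoff of 76.54.

76.54 million dollars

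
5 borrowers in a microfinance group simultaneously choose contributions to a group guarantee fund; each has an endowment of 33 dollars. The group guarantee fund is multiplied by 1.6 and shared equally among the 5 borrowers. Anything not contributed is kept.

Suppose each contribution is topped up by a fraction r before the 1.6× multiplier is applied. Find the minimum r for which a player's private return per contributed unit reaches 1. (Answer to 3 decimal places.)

With matching at rate r, one contributed unit becomes (1 + r) in the group guarantee fund and returns 1.6 × (1 + r) / 5 to the contributor.
Setting this equal to 1: 1 + r = 5/1.6 = 3.1250.
So the minimum matching rate is r = 3.1250 − 1 = 2.125.

2.125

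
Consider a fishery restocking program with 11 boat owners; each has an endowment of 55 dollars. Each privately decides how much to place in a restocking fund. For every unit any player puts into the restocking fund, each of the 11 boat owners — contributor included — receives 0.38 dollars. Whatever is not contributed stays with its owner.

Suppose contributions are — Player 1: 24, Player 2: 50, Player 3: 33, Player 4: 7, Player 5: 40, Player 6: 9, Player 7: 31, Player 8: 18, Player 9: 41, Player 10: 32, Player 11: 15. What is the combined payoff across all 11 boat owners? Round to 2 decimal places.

1559.00 dollars

Total contributed: 24 + 50 + 33 + 7 + 40 + 9 + 31 + 18 + 41 + 32 + 15 = 300; total kept: 11 × 55 − 300 = 305.
The restocking fund pays out 0.38 × 11 × 300 = 1254.00 in aggregate.
Group total = 305 + 1254.00 = 1559.00.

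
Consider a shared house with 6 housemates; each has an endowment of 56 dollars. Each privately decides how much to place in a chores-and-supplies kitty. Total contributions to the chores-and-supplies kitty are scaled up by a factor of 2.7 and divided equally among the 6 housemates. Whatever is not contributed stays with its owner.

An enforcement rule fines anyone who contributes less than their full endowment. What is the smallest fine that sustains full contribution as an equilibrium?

Given the others contribute fully, the best deviation is to contribute 0 (any partial contribution still incurs the fine and gives up units whose private return 0.4500 is below 1).
Deviating from 56 to 0 saves 56 dollars but forfeits the deviator's share of the drop in the chores-and-supplies kitty: 2.7/6 × 56 = 25.20.
So the deviation gain is 56 − 25.20 = 30.80, and the fine must be at least 30.80 dollars to wipe it out.

30.80 dollars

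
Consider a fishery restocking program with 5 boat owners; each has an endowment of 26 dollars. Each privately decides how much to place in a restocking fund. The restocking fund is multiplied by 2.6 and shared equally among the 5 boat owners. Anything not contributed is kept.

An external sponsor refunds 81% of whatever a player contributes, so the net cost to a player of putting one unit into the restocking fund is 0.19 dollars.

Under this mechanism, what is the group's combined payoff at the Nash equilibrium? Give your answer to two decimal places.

443.30 dollars

The effective private return per unit is now (2.6/5) / 0.19 = 2.7368 > 1, so every player's dominant strategy flips to full contribution.
So the Nash equilibrium is full contribution by all 5; the group earns 5 × (26 × 0.81 + 2.6 × 26) = 443.30.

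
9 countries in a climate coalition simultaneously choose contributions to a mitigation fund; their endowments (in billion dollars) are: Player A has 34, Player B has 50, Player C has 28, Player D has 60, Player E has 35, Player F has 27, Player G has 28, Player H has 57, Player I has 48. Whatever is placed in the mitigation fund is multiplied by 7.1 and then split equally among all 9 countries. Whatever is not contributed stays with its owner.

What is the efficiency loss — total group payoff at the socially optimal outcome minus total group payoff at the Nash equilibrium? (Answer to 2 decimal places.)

2238.70 billion dollars

The private return per contributed unit is 7.1/9 = 0.7889 < 1 for every player regardless of endowment, so the Nash equilibrium is zero contribution and the group total is Σ E_j = 34 + 50 + 28 + 60 + 35 + 27 + 28 + 57 + 48 = 367.
Each contributed unit returns 7.100 to the group, so the social optimum is full contribution by everyone: group total = 7.100 × 367 = 2605.70.
Efficiency loss = (7.100 − 1) × 367 = 2238.70.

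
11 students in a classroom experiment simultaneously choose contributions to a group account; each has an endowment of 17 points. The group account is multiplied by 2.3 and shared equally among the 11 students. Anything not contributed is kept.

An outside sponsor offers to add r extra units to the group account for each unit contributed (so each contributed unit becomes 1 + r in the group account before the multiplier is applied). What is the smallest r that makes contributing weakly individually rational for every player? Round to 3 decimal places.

With matching at rate r, one contributed unit becomes (1 + r) in the group account and returns 2.3 × (1 + r) / 11 to the contributor.
Setting this equal to 1: 1 + r = 11/2.3 = 4.7826.
So the minimum matching rate is r = 4.7826 − 1 = 3.783.

3.783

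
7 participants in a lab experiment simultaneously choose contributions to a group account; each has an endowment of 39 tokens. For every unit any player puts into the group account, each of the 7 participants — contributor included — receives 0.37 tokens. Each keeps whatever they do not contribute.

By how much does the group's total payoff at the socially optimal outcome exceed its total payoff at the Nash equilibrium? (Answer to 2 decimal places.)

The private return per contributed unit is 0.37 < 1, so contributing 0 is dominant for every player. At the Nash equilibrium everyone keeps their 39, and the group total is 7 × 39 = 273.
Each contributed unit returns 2.590 to the group as a whole (0.37 to each of 7 players), which exceeds 1, so the social optimum is full contribution: group total = 2.590 × 273 = 707.07.
Efficiency loss = 707.07 − 273 = 434.07.

434.07 tokens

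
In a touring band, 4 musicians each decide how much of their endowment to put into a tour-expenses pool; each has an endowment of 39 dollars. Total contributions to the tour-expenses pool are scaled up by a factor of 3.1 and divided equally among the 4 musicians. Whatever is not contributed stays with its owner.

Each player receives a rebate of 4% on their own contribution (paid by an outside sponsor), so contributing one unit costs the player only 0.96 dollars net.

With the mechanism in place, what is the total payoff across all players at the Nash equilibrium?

Even with the mechanism, each unit contributed returns only (3.1/4) / 0.96 = 0.8073 per unit of net cost, so contributing nothing is still dominant.
Everyone keeps their endowment and the group total is 4 × 39 = 156.

156.00 dollars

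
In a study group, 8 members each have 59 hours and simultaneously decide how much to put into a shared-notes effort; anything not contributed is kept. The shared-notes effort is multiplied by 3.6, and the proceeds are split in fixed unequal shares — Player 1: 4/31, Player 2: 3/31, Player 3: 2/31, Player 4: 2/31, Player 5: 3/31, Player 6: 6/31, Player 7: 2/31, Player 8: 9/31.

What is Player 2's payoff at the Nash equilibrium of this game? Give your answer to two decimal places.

Player j's private return per contributed unit is 3.6 × (j's share). Contributing is weakly dominant for j when that share is at least 1/3.6 = 0.2778, and contributing 0 is dominant otherwise.
Player 8 alone (share 9/31) is above the threshold, contributing 59; the remaining 7 contribute 0. Total contributed: 59.
Player 2 keeps 59 and receives 3.6 × 59 × 3/31 = 20.55 from the shared-notes effort, for a payoff of 79.55.

79.55 hours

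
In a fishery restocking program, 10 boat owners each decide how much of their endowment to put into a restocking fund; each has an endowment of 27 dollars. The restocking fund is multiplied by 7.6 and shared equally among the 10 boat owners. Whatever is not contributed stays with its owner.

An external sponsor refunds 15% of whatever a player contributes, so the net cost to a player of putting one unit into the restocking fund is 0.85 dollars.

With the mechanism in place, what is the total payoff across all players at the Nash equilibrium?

Even with the mechanism, each unit contributed returns only (7.6/10) / 0.85 = 0.8941 per unit of net cost, so contributing nothing is still dominant.
At the Nash equilibrium no one contributes; group total payoff = 10 × 27 = 270.

270.00 dollars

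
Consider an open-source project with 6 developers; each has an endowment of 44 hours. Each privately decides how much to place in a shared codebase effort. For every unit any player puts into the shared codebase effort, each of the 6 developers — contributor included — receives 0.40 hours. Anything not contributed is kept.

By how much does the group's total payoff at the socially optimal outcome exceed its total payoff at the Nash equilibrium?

369.60 hours

The private return per contributed unit is 0.40 < 1, so contributing 0 is dominant for every player. At the Nash equilibrium everyone keeps their 44, and the group total is 6 × 44 = 264.
Each contributed unit returns 2.400 to the group as a whole (0.40 to each of 6 players), which exceeds 1, so the social optimum is full contribution: group total = 2.400 × 264 = 633.60.
Efficiency loss = 633.60 − 264 = 369.60.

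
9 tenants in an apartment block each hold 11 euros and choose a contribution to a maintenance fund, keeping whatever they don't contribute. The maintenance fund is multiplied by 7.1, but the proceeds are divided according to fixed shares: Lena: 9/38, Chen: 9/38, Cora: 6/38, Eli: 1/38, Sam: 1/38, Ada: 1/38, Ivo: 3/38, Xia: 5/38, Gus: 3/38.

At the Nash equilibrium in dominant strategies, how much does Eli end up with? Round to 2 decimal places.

17.17 euros

For player j, contributing a unit is worthwhile iff 7.1 × (j's share) ≥ 1, i.e. iff j's share is at least 0.1408.
Lena, Chen and Cora clear that bar, contributing 11 each; the remaining 6 contribute 0. Total contributed: 33.
Eli keeps 11 and receives 7.1 × 33 × 1/38 = 6.17 from the maintenance fund, for a payoff of 17.17.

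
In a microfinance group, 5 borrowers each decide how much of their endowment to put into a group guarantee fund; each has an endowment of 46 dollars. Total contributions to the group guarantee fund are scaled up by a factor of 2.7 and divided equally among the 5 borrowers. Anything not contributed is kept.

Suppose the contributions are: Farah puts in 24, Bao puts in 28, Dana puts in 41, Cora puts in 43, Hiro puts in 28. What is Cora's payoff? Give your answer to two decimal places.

91.56 dollars

Total contributed: 24 + 28 + 41 + 43 + 28 = 164.
Each receives 2.7 × 164 / 5 = 88.56 from the group guarantee fund.
Cora keeps 46 − 43 = 3, so Cora's payoff is 3 + 88.56 = 91.56.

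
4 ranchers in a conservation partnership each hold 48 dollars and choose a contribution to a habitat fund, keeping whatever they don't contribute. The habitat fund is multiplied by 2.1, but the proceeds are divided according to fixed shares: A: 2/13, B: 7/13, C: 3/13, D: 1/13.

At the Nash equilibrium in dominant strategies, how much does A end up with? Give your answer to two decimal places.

63.51 dollars

Each unit j contributes comes back to j as 2.1 × (j's share), so j prefers to contribute only if that share exceeds 1/2.1 = 0.4762; otherwise keeping the unit dominates.
Only B (7/13) clears that bar, contributing 48; the remaining 3 contribute 0. Total contributed: 48.
A keeps 48 and receives 2.1 × 48 × 2/13 = 15.51 from the habitat fund, for a payoff of 63.51.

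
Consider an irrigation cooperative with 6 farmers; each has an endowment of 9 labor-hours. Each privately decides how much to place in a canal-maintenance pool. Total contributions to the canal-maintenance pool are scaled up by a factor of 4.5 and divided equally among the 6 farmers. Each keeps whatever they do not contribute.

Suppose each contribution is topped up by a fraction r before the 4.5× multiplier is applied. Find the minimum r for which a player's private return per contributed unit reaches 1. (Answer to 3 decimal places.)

With matching at rate r, one contributed unit becomes (1 + r) in the canal-maintenance pool and returns 4.5 × (1 + r) / 6 to the contributor.
Setting this equal to 1: 1 + r = 6/4.5 = 1.3333.
So the minimum matching rate is r = 1.3333 − 1 = 0.333.

0.333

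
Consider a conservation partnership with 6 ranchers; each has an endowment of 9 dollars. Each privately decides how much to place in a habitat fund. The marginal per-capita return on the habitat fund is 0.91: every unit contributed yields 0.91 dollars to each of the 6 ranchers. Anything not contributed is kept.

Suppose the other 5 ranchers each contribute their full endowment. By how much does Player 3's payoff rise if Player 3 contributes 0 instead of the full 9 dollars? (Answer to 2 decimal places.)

0.81 dollars

Switching from a contribution of 9 to 0 lets Player 3 keep an extra 9 dollars, but lowers the habitat fund by 9, which costs Player 3 their own share of that drop: 0.91 × 9 = 8.19.
Net gain = 9 − 8.19 = 0.81. The private return per contributed unit (0.91) is below 1, so free-riding is indeed the best response regardless of what the others do.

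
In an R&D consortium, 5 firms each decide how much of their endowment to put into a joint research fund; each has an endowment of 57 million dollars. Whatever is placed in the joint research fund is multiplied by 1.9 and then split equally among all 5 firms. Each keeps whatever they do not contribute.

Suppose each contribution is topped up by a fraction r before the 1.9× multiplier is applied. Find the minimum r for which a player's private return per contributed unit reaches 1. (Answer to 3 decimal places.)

With matching at rate r, one contributed unit becomes (1 + r) in the joint research fund and returns 1.9 × (1 + r) / 5 to the contributor.
Setting this equal to 1: 1 + r = 5/1.9 = 2.6316.
So the minimum matching rate is r = 2.6316 − 1 = 1.632.

1.632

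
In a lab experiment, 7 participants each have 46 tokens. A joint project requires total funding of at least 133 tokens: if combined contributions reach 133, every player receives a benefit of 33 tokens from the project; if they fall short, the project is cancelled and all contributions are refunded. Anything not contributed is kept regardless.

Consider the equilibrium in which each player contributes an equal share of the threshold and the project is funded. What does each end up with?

60 tokens

Equal share of the threshold: 133/7 = 19.
At this profile no one gains by cutting their contribution: any cut drops the total below 133, the project is cancelled, contributions are refunded, and the deviator ends with 46, which is less than 46 − 19 + 33 = 60. Contributing more than 19 just wastes the excess. So contributing exactly 19 is a best response.
Each player's payoff: 46 − 19 + 33 = 60.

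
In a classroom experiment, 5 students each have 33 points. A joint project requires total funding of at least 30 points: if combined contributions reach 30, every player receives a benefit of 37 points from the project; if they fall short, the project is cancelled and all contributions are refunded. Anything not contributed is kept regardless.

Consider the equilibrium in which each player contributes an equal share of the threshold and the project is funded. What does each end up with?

64 points

Equal share of the threshold: 30/5 = 6.
At this profile no one gains by cutting their contribution: any cut drops the total below 30, the project is cancelled, contributions are refunded, and the deviator ends with 33, which is less than 33 − 6 + 37 = 64. Contributing more than 6 just wastes the excess. So contributing exactly 6 is a best response.
Each player's payoff: 33 − 6 + 37 = 64.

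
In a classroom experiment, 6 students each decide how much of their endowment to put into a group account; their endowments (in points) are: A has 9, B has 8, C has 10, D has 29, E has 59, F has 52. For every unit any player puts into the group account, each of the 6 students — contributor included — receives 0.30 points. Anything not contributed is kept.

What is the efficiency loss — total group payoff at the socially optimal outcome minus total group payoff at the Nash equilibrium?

133.60 points

The private return per contributed unit is 0.30 < 1 for everyone, so the Nash equilibrium is zero contribution and the group total is Σ E_j = 9 + 8 + 10 + 29 + 59 + 52 = 167.
Each contributed unit returns 1.800 to the group, so the social optimum is full contribution by everyone: group total = 1.800 × 167 = 300.60.
Efficiency loss = (1.800 − 1) × 167 = 133.60.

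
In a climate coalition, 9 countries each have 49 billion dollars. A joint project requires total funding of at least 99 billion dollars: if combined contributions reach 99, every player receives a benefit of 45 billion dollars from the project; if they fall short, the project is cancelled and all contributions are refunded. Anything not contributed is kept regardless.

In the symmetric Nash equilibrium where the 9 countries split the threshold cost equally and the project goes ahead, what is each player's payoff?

83 billion dollars

Equal share of the threshold: 99/9 = 11.
At this profile no one gains by cutting their contribution: any cut drops the total below 99, the project is cancelled, contributions are refunded, and the deviator ends with 49, which is less than 49 − 11 + 45 = 83. Contributing more than 11 just wastes the excess. So contributing exactly 11 is a best response.
Each player's payoff: 49 − 11 + 45 = 83.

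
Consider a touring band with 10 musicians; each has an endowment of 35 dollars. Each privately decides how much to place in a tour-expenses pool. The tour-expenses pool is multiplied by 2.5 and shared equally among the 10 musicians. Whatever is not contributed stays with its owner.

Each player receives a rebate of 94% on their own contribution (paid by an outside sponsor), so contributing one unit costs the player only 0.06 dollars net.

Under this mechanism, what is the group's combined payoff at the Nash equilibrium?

1204.00 dollars

The effective private return per unit is now (2.5/10) / 0.06 = 4.1667 > 1, so every player's dominant strategy flips to full contribution.
So the Nash equilibrium is full contribution by all 10; the group earns 10 × (35 × 0.94 + 2.5 × 35) = 1204.00.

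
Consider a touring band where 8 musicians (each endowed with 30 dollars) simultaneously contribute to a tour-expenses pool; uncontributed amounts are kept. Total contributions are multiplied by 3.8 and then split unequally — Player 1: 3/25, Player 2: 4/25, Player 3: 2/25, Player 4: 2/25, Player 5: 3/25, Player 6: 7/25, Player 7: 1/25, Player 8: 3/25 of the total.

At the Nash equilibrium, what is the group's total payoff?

For player j, contributing a unit is worthwhile iff 3.8 × (j's share) ≥ 1, i.e. iff j's share is at least 0.2632.
Player 6 alone (share 7/25) is above the threshold, contributing 30; the remaining 7 contribute 0. Total contributed: 30.
The tour-expenses pool pays out 3.8 × 30 = 114.00 in total (split across the unequal shares, but the aggregate is all that matters for the group sum).
The 7 free-riders keep 30 each, adding 210. Group total = 210 + 114.00 = 324.00.

324.00 dollars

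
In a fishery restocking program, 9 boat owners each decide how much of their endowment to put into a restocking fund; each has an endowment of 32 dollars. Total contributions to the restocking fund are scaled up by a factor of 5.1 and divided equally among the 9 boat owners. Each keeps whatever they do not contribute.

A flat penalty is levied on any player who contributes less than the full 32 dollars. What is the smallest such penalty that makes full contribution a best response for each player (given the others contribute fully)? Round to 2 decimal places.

Given the others contribute fully, the best deviation is to contribute 0 (any partial contribution still incurs the fine and gives up units whose private return 0.5667 is below 1).
Deviating from 32 to 0 saves 32 dollars but forfeits the deviator's share of the drop in the restocking fund: 5.1/9 × 32 = 18.13.
So the deviation gain is 32 − 18.13 = 13.87, and the fine must be at least 13.87 dollars to wipe it out.

13.87 dollars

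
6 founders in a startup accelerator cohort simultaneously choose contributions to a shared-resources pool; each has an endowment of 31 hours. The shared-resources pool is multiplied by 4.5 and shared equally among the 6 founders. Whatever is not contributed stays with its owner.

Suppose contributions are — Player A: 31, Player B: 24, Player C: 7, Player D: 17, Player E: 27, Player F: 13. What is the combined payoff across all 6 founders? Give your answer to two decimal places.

602.50 hours

Total contributed: 31 + 24 + 7 + 17 + 27 + 13 = 119; total kept: 6 × 31 − 119 = 67.
The shared-resources pool pays out 4.5 × 119 = 535.50 in aggregate.
Group total = 67 + 535.50 = 602.50.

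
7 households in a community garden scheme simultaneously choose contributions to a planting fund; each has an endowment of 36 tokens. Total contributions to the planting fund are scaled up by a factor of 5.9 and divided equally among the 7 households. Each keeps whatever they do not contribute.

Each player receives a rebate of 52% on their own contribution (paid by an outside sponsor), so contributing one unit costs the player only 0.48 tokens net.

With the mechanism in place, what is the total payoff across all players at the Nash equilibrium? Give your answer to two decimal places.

1617.84 tokens

The effective private return per unit is now (5.9/7) / 0.48 = 1.7560 > 1, so every player's dominant strategy flips to full contribution.
So the Nash equilibrium is full contribution by all 7; the group earns 7 × (36 × 0.52 + 5.9 × 36) = 1617.84.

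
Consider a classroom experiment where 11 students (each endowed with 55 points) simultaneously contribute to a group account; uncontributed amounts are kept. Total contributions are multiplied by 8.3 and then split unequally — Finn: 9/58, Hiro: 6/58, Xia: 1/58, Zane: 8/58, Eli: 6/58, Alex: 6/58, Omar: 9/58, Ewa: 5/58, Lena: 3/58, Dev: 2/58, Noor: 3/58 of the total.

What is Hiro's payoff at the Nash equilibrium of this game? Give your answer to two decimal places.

A player with share s gets back 8.3·s per unit contributed, so full contribution is dominant for anyone with s > 1/8.3 = 0.1205 and zero contribution is dominant for anyone below.
The shares above 0.1205 belong to Finn, Zane and Omar, contributing 55 each; the remaining 8 contribute 0. Total contributed: 165.
Hiro keeps 55 and receives 8.3 × 165 × 6/58 = 141.67 from the group account, for a payoff of 196.67.

196.67 points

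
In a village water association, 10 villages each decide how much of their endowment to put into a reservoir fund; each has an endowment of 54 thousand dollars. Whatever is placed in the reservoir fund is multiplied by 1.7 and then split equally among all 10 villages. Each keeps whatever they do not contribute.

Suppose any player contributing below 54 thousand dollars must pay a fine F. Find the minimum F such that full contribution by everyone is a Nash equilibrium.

44.82 thousand dollars

Given the others contribute fully, the best deviation is to contribute 0 (any partial contribution still incurs the fine and gives up units whose private return 0.1700 is below 1).
Deviating from 54 to 0 saves 54 thousand dollars but forfeits the deviator's share of the drop in the reservoir fund: 1.7/10 × 54 = 9.18.
So the deviation gain is 54 − 9.18 = 44.82, and the fine must be at least 44.82 thousand dollars to wipe it out.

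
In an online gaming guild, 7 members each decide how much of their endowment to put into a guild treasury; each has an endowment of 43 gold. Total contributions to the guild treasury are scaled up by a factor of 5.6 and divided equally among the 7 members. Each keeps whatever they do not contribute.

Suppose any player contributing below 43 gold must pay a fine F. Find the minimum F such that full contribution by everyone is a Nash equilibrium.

8.60 gold

Given the others contribute fully, the best deviation is to contribute 0 (any partial contribution still incurs the fine and gives up units whose private return 0.8000 is below 1).
Deviating from 43 to 0 saves 43 gold but forfeits the deviator's share of the drop in the guild treasury: 5.6/7 × 43 = 34.40.
So the deviation gain is 43 − 34.40 = 8.60, and the fine must be at least 8.60 gold to wipe it out.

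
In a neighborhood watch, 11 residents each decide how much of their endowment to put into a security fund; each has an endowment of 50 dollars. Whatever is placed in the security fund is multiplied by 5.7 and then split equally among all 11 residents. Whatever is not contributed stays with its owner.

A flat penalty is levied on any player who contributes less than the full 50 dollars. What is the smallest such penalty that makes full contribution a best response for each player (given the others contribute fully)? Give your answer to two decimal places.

24.09 dollars

Given the others contribute fully, the best deviation is to contribute 0 (any partial contribution still incurs the fine and gives up units whose private return 0.5182 is below 1).
Deviating from 50 to 0 saves 50 dollars but forfeits the deviator's share of the drop in the security fund: 5.7/11 × 50 = 25.91.
So the deviation gain is 50 − 25.91 = 24.09, and the fine must be at least 24.09 dollars to wipe it out.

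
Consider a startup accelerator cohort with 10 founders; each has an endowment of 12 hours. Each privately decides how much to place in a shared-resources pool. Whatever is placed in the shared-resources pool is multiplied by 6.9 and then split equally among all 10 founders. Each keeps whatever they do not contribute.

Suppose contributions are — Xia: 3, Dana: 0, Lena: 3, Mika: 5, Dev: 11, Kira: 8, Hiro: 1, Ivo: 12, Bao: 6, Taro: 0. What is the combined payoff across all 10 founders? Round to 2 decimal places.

409.10 hours

Total contributed: 3 + 0 + 3 + 5 + 11 + 8 + 1 + 12 + 6 + 0 = 49; total kept: 10 × 12 − 49 = 71.
The shared-resources pool pays out 6.9 × 49 = 338.10 in aggregate.
Group total = 71 + 338.10 = 409.10.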